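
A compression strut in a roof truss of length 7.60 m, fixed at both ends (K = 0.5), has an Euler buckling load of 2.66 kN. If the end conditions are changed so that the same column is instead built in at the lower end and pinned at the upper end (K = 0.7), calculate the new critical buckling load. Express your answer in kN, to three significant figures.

P_cr ∝ 1/K², so P_cr,new = P_cr,old × (K_old/K_new)² = 2.66 × (0.5/0.7)²
= 2.66 × 0.5102 = 1.36 kN

P_cr ≈ 1.36 kN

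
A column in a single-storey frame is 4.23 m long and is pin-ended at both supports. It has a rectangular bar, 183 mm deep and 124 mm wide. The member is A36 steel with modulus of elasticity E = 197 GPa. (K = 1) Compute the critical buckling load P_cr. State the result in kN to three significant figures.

Buckling occurs about the weak axis: I_min = h·b³/12 with b = 124 mm (the shorter side).
I_min = 183×124³/12 = 2.908×10^7 mm⁴
I = 2.908×10^7 mm⁴ = 2.908×10^-5 m⁴
Effective length L_e = K·L = 1 × 4.23 = 4.230 m
P_cr = π²EI / L_e² = π² × 197×10⁹ × 2.908×10^-5 / 4.230² = 3.160×10^6 N

P_cr ≈ 3160 kN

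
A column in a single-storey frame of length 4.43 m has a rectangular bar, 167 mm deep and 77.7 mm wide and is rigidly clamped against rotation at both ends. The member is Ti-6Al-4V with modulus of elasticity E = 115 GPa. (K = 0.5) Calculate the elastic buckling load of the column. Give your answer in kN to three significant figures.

P_cr ≈ 1510 kN

Buckling occurs about the weak axis: I_min = h·b³/12 with b = 77.7 mm (the shorter side).
I_min = 167×77.7³/12 = 6.528×10^6 mm⁴
I = 6.528×10^6 mm⁴ = 6.528×10^-6 m⁴
Effective length L_e = K·L = 0.5 × 4.43 = 2.215 m
P_cr = π²EI / L_e² = π² × 115×10⁹ × 6.528×10^-6 / 2.215² = 1.510×10^6 N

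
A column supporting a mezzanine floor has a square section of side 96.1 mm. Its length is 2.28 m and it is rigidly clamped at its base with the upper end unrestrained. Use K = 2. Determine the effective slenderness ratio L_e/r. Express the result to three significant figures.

λ ≈ 164

I = a⁴/12 = 96.1⁴/12 = 7.107×10^6 mm⁴
A = 9.235×10^3 mm²;  r_min = √(I/A) = √(7.107×10^6/9.235×10^3) = 27.74 mm
L_e = K·L = 2 × 2.28 m = 4.560 m = 4560.0 mm
λ = L_e / r_min = 4560.0 / 27.74 = 164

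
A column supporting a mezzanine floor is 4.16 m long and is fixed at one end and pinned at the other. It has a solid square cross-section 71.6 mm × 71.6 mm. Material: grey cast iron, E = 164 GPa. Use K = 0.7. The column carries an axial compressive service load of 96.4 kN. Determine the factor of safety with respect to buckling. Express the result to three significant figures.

I = a⁴/12 = 71.6⁴/12 = 2.190×10^6 mm⁴
I = 2.190×10^6 mm⁴ = 2.190×10^-6 m⁴
Effective length L_e = K·L = 0.7 × 4.16 = 2.912 m
P_cr = π²EI / L_e² = π² × 164×10⁹ × 2.190×10^-6 / 2.912² = 4.181×10^5 N
Factor of safety n = P_cr / P = 418.05 / 96.4 = 4.34

n ≈ 4.34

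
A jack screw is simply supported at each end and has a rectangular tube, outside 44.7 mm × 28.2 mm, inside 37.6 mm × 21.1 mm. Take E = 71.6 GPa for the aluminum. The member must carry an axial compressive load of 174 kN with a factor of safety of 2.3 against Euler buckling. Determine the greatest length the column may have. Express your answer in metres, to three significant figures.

L_max ≈ 0.309 m

Weak-axis I_min = (h_o·b_o³ − h_i·b_i³)/12 with b_o = 28.2, b_i = 21.10 mm (shorter outer/inner sides).
I_min = (44.7×28.2³ − 37.60×21.10³)/12 = 5.410×10^4 mm⁴
I = 5.410×10^-8 m⁴
Required critical load P_cr = n·P = 2.3 × 174 = 400.2 kN = 4.002×10^5 N
From P_cr = π²EI/(K·L)²:  L = (1/K)·√(π²EI/P_cr) = (1/1)·√(π²×7.16×10^10×5.410×10^-8/4.002×10^5)
L = 0.309 m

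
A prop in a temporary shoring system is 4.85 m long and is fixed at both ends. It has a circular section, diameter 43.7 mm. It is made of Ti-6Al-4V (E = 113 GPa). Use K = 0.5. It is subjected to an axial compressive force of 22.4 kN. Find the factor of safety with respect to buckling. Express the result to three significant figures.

I = πd⁴/64 = π×43.7⁴/64 = 1.790×10^5 mm⁴
I = 1.790×10^5 mm⁴ = 1.790×10^-7 m⁴
Effective length L_e = K·L = 0.5 × 4.85 = 2.425 m
P_cr = π²EI / L_e² = π² × 113×10⁹ × 1.790×10^-7 / 2.425² = 3.395×10^4 N
Factor of safety n = P_cr / P = 33.951 / 22.4 = 1.52

n ≈ 1.52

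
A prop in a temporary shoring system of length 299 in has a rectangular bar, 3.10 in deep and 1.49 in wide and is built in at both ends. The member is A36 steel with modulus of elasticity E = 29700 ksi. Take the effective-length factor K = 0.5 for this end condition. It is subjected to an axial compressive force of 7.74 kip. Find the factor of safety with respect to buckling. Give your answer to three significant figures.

n ≈ 1.45

Buckling occurs about the weak axis: I_min = h·b³/12 with b = 1.49 in (the shorter side).
I_min = 3.10×1.49³/12 = 0.8546 in⁴
Effective length L_e = K·L = 0.5 × 299 = 149.5 in
P_cr = π²EI / L_e² = π² × 29700×10³ × 0.8546 / 149.5² = 1.121×10^4 lb
Factor of safety n = P_cr / P = 11.208 / 7.74 = 1.45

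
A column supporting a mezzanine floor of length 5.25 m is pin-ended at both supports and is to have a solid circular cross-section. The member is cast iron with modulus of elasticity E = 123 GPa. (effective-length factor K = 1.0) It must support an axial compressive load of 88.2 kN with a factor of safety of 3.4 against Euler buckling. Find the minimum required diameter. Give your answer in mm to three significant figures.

Required P_cr = n·P = 3.4 × 88.2 = 299.9 kN
L_e = K·L = 1 × 5.25 = 5.250 m
Required I = P_cr·L_e²/(π²E) = 2.999×10^5 × 5.250² / (π² × 1.23×10^11) = 6.809×10^-6 m⁴
I_req = 6.809×10^6 mm⁴
Solid circle: I = πd⁴/64  ⇒  d = (64I/π)^(1/4) = (64×6.809×10^6/π)^(1/4) = 109 mm

d ≈ 109 mm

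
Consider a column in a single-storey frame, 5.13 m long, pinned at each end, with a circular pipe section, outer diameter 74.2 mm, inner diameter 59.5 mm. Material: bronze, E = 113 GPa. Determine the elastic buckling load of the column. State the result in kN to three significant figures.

d_o = 74.2 mm, d_i = 59.5 mm
I = π(d_o⁴ − d_i⁴)/64 = π(74.2⁴ − 59.50⁴)/64 = 8.727×10^5 mm⁴
I = 8.727×10^5 mm⁴ = 8.727×10^-7 m⁴
Effective length L_e = K·L = 1 × 5.13 = 5.130 m
P_cr = π²EI / L_e² = π² × 113×10⁹ × 8.727×10^-7 / 5.130² = 3.698×10^4 N

P_cr ≈ 37.0 kN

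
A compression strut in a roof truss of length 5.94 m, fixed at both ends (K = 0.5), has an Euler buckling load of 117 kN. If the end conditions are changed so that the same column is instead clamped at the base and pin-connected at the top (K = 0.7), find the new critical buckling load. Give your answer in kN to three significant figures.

P_cr ∝ 1/K², so P_cr,new = P_cr,old × (K_old/K_new)² = 117 × (0.5/0.7)²
= 117 × 0.5102 = 59.7 kN

P_cr ≈ 59.7 kN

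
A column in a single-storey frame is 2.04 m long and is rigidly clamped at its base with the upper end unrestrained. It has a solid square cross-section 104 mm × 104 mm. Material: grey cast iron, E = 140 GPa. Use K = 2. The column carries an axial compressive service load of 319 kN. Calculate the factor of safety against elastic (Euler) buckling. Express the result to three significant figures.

n ≈ 2.54

I = a⁴/12 = 104⁴/12 = 9.749×10^6 mm⁴
I = 9.749×10^6 mm⁴ = 9.749×10^-6 m⁴
Effective length L_e = K·L = 2 × 2.04 = 4.080 m
P_cr = π²EI / L_e² = π² × 140×10⁹ × 9.749×10^-6 / 4.080² = 8.092×10^5 N
Factor of safety n = P_cr / P = 809.21 / 319 = 2.54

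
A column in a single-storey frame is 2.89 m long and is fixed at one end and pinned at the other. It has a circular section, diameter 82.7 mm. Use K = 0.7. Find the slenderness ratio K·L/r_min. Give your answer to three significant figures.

λ ≈ 97.8

I = πd⁴/64 = π×82.7⁴/64 = 2.296×10^6 mm⁴
A = 5.372×10^3 mm²;  r_min = √(I/A) = √(2.296×10^6/5.372×10^3) = 20.68 mm
L_e = K·L = 0.7 × 2.89 m = 2.023 m = 2023.0 mm
λ = L_e / r_min = 2023.0 / 20.68 = 97.8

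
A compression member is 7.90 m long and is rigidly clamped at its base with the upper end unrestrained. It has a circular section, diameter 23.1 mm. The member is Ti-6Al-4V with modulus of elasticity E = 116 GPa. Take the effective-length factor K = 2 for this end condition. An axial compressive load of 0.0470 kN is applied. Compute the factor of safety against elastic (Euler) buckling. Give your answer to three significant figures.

n ≈ 1.36

I = πd⁴/64 = π×23.1⁴/64 = 1.398×10^4 mm⁴
I = 1.398×10^4 mm⁴ = 1.398×10^-8 m⁴
Effective length L_e = K·L = 2 × 7.90 = 15.80 m
P_cr = π²EI / L_e² = π² × 116×10⁹ × 1.398×10^-8 / 15.80² = 64.10 N
Factor of safety n = P_cr / P = 0.064100 / 0.0470 = 1.36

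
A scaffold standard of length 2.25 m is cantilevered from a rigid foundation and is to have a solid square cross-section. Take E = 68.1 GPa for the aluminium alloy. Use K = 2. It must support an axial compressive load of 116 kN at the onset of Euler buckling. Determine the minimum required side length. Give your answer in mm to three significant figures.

L_e = K·L = 2 × 2.25 = 4.500 m
Required I = P_cr·L_e²/(π²E) = 1.160×10^5 × 4.500² / (π² × 6.81×10^10) = 3.495×10^-6 m⁴
I_req = 3.495×10^6 mm⁴
Solid square: I = a⁴/12  ⇒  a = (12I)^(1/4) = (12×3.495×10^6)^(1/4) = 80.5 mm

a ≈ 80.5 mm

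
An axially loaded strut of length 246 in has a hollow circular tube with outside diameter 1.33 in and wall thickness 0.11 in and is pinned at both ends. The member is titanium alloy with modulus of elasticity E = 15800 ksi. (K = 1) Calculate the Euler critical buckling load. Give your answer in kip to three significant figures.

P_cr ≈ 0.204 kip

Inner diameter d_i = 1.33 − 2×0.11 = 1.110 in
I = π(d_o⁴ − d_i⁴)/64 = π(1.33⁴ − 1.110⁴)/64 = 7.908×10^-2 in⁴
Effective length L_e = K·L = 1 × 246 = 246.0 in
P_cr = π²EI / L_e² = π² × 15800×10³ × 7.908×10^-2 / 246.0² = 203.8 lb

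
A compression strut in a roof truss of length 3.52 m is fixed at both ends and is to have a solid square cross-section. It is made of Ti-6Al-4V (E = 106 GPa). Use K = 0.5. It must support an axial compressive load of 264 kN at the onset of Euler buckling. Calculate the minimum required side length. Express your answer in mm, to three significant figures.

a ≈ 55.3 mm

L_e = K·L = 0.5 × 3.52 = 1.760 m
Required I = P_cr·L_e²/(π²E) = 2.640×10^5 × 1.760² / (π² × 1.06×10^11) = 7.817×10^-7 m⁴
I_req = 7.817×10^5 mm⁴
Solid square: I = a⁴/12  ⇒  a = (12I)^(1/4) = (12×7.817×10^5)^(1/4) = 55.3 mm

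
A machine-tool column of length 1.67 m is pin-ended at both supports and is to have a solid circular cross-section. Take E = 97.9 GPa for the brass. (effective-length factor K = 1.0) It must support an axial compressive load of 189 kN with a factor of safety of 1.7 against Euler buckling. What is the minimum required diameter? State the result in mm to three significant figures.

Required P_cr = n·P = 1.7 × 189 = 321.3 kN
L_e = K·L = 1 × 1.67 = 1.670 m
Required I = P_cr·L_e²/(π²E) = 3.213×10^5 × 1.670² / (π² × 9.79×10^10) = 9.274×10^-7 m⁴
I_req = 9.274×10^5 mm⁴
Solid circle: I = πd⁴/64  ⇒  d = (64I/π)^(1/4) = (64×9.274×10^5/π)^(1/4) = 65.9 mm

d ≈ 65.9 mm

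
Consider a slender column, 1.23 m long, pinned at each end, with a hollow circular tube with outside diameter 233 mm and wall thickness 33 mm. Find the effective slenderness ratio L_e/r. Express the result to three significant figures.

Inner diameter d_i = 233 − 2×33 = 167.0 mm
I = π(d_o⁴ − d_i⁴)/64 = π(233⁴ − 167.0⁴)/64 = 1.065×10^8 mm⁴
A = 2.073×10^4 mm²;  r_min = √(I/A) = √(1.065×10^8/2.073×10^4) = 71.67 mm
L_e = K·L = 1 × 1.23 m = 1.230 m = 1230.0 mm
λ = L_e / r_min = 1230.0 / 71.67 = 17.2

λ ≈ 17.2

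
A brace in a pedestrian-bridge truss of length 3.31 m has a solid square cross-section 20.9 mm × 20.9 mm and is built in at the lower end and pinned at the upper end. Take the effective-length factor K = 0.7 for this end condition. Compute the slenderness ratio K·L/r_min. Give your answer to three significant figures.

I = a⁴/12 = 20.9⁴/12 = 1.590×10^4 mm⁴
A = 436.8 mm²;  r_min = √(I/A) = √(1.590×10^4/436.8) = 6.033 mm
L_e = K·L = 0.7 × 3.31 m = 2.317 m = 2317.0 mm
λ = L_e / r_min = 2317.0 / 6.033 = 384

λ ≈ 384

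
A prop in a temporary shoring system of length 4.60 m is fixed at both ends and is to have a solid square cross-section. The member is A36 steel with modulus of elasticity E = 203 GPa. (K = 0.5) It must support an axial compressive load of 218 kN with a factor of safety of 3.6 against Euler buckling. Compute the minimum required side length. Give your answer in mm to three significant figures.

Required P_cr = n·P = 3.6 × 218 = 784.8 kN
L_e = K·L = 0.5 × 4.60 = 2.300 m
Required I = P_cr·L_e²/(π²E) = 7.848×10^5 × 2.300² / (π² × 2.03×10^11) = 2.072×10^-6 m⁴
I_req = 2.072×10^6 mm⁴
Solid square: I = a⁴/12  ⇒  a = (12I)^(1/4) = (12×2.072×10^6)^(1/4) = 70.6 mm

a ≈ 70.6 mm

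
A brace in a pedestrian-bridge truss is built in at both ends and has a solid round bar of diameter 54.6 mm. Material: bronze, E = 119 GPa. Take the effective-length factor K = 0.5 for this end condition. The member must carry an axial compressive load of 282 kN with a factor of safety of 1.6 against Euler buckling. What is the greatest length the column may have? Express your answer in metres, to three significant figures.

L_max ≈ 2.13 m

I = πd⁴/64 = π×54.6⁴/64 = 4.363×10^5 mm⁴
I = 4.363×10^-7 m⁴
Required critical load P_cr = n·P = 1.6 × 282 = 451.2 kN = 4.512×10^5 N
From P_cr = π²EI/(K·L)²:  L = (1/K)·√(π²EI/P_cr) = (1/0.5)·√(π²×1.19×10^11×4.363×10^-7/4.512×10^5)
L = 2.13 m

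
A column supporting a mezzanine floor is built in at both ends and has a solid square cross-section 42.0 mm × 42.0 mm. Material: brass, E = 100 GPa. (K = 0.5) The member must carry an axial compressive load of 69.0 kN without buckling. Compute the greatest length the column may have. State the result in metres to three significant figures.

L_max ≈ 3.85 m

I = a⁴/12 = 42.0⁴/12 = 2.593×10^5 mm⁴
I = 2.593×10^-7 m⁴
At the buckling limit P_cr = P = 6.900×10^4 N
From P_cr = π²EI/(K·L)²:  L = (1/K)·√(π²EI/P_cr) = (1/0.5)·√(π²×1.00×10^11×2.593×10^-7/6.900×10^4)
L = 3.85 m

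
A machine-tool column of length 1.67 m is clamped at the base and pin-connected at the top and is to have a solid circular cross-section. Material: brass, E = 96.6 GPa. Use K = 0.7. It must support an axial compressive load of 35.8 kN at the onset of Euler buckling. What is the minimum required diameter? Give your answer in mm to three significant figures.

L_e = K·L = 0.7 × 1.67 = 1.169 m
Required I = P_cr·L_e²/(π²E) = 3.580×10^4 × 1.169² / (π² × 9.66×10^10) = 5.131×10^-8 m⁴
I_req = 5.131×10^4 mm⁴
Solid circle: I = πd⁴/64  ⇒  d = (64I/π)^(1/4) = (64×5.131×10^4/π)^(1/4) = 32.0 mm

d ≈ 32.0 mm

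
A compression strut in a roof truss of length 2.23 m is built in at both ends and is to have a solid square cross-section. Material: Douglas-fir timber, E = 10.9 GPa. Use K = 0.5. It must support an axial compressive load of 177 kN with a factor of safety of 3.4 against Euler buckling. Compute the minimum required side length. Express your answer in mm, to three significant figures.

Required P_cr = n·P = 3.4 × 177 = 601.8 kN
L_e = K·L = 0.5 × 2.23 = 1.115 m
Required I = P_cr·L_e²/(π²E) = 6.018×10^5 × 1.115² / (π² × 1.09×10^10) = 6.955×10^-6 m⁴
I_req = 6.955×10^6 mm⁴
Solid square: I = a⁴/12  ⇒  a = (12I)^(1/4) = (12×6.955×10^6)^(1/4) = 95.6 mm

a ≈ 95.6 mm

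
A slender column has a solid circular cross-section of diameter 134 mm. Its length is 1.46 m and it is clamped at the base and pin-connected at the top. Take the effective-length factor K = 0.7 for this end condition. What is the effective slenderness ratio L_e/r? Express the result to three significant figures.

λ ≈ 30.5

For a solid circle r = d/4 = 134/4 = 33.50 mm
L_e = K·L = 0.7 × 1.46 m = 1.022 m = 1022.0 mm
λ = L_e / r_min = 1022.0 / 33.50 = 30.5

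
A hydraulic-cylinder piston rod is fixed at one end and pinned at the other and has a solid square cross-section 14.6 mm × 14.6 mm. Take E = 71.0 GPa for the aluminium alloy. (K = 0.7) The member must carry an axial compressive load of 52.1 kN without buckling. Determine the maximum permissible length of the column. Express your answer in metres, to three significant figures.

I = a⁴/12 = 14.6⁴/12 = 3.786×10^3 mm⁴
I = 3.786×10^-9 m⁴
At the buckling limit P_cr = P = 5.210×10^4 N
From P_cr = π²EI/(K·L)²:  L = (1/K)·√(π²EI/P_cr) = (1/0.7)·√(π²×7.10×10^10×3.786×10^-9/5.210×10^4)
L = 0.322 m

L_max ≈ 0.322 m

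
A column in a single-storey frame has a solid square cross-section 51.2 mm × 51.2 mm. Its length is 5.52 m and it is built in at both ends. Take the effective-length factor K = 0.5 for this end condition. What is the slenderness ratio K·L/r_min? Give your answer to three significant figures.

λ ≈ 187

For a square r = a/√12 = 51.2/√12 = 14.78 mm
L_e = K·L = 0.5 × 5.52 m = 2.760 m = 2760.0 mm
λ = L_e / r_min = 2760.0 / 14.78 = 187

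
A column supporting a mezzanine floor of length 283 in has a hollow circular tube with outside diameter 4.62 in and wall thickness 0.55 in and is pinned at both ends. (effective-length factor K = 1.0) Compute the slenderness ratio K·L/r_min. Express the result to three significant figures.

Inner diameter d_i = 4.62 − 2×0.55 = 3.520 in
I = π(d_o⁴ − d_i⁴)/64 = π(4.62⁴ − 3.520⁴)/64 = 14.83 in⁴
A = 7.032 in²;  r_min = √(I/A) = √(14.83/7.032) = 1.452 in
L_e = K·L = 1 × 283 = 283.0 in
λ = L_e / r_min = 283.00 / 1.452 = 195

λ ≈ 195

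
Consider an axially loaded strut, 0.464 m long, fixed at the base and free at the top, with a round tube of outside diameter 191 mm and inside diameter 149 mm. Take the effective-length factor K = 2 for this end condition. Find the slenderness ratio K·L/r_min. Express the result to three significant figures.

d_o = 191 mm, d_i = 149 mm
I = π(d_o⁴ − d_i⁴)/64 = π(191⁴ − 149.0⁴)/64 = 4.113×10^7 mm⁴
A = 1.122×10^4 mm²;  r_min = √(I/A) = √(4.113×10^7/1.122×10^4) = 60.56 mm
L_e = K·L = 2 × 0.464 m = 0.9280 m = 928.00 mm
λ = L_e / r_min = 928.00 / 60.56 = 15.3

λ ≈ 15.3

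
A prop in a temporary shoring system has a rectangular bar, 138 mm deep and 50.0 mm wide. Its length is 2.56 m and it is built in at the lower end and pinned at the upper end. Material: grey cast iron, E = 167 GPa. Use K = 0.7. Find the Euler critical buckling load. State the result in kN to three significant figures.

Buckling occurs about the weak axis: I_min = h·b³/12 with b = 50.0 mm (the shorter side).
I_min = 138×50.0³/12 = 1.438×10^6 mm⁴
I = 1.438×10^6 mm⁴ = 1.438×10^-6 m⁴
Effective length L_e = K·L = 0.7 × 2.56 = 1.792 m
P_cr = π²EI / L_e² = π² × 167×10⁹ × 1.438×10^-6 / 1.792² = 7.378×10^5 N

P_cr ≈ 738 kN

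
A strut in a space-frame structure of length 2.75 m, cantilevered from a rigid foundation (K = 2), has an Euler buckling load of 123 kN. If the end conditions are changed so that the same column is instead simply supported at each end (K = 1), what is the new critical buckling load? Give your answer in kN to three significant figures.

P_cr ∝ 1/K², so P_cr,new = P_cr,old × (K_old/K_new)² = 123 × (2/1)²
= 123 × 4.000 = 492 kN

P_cr ≈ 492 kN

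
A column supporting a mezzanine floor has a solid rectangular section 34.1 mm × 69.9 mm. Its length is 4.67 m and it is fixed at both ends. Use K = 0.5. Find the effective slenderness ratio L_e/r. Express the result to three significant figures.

λ ≈ 237

For a rectangle r_min = b/√12 = 34.1/√12 = 9.844 mm
L_e = K·L = 0.5 × 4.67 m = 2.335 m = 2335.0 mm
λ = L_e / r_min = 2335.0 / 9.844 = 237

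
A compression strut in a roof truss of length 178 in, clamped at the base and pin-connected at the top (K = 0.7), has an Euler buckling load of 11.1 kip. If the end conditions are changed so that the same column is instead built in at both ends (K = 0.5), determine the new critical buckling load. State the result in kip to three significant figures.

P_cr ≈ 21.8 kip

P_cr ∝ 1/K², so P_cr,new = P_cr,old × (K_old/K_new)² = 11.1 × (0.7/0.5)²
= 11.1 × 1.960 = 21.8 kip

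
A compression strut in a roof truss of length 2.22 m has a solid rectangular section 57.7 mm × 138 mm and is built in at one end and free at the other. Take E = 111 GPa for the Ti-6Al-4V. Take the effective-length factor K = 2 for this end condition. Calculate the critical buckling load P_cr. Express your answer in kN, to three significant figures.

P_cr ≈ 123 kN

Buckling occurs about the weak axis: I_min = h·b³/12 with b = 57.7 mm (the shorter side).
I_min = 138×57.7³/12 = 2.209×10^6 mm⁴
I = 2.209×10^6 mm⁴ = 2.209×10^-6 m⁴
Effective length L_e = K·L = 2 × 2.22 = 4.440 m
P_cr = π²EI / L_e² = π² × 111×10⁹ × 2.209×10^-6 / 4.440² = 1.228×10^5 N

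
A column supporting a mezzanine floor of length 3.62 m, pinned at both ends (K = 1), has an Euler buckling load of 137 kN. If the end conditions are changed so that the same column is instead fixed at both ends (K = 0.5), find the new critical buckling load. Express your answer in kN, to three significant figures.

P_cr ∝ 1/K², so P_cr,new = P_cr,old × (K_old/K_new)² = 137 × (1/0.5)²
= 137 × 4.000 = 548 kN

P_cr ≈ 548 kN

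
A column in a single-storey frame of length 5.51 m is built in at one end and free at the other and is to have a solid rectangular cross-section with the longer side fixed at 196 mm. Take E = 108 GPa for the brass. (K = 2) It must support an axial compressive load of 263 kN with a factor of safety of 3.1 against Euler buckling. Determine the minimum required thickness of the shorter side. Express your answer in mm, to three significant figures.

b ≈ 178 mm

Required P_cr = n·P = 3.1 × 263 = 815.3 kN
L_e = K·L = 2 × 5.51 = 11.02 m
Required I = P_cr·L_e²/(π²E) = 8.153×10^5 × 11.02² / (π² × 1.08×10^11) = 9.289×10^-5 m⁴
I_req = 9.289×10^7 mm⁴
Rectangle, weak axis: I_min = h·b³/12 with h = 196 mm fixed  ⇒  b = (12I/h)^(1/3) = 178 mm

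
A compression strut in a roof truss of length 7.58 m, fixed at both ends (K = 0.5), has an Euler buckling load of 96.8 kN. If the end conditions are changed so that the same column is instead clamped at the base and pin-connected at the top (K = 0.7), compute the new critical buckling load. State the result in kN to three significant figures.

P_cr ≈ 49.4 kN

P_cr ∝ 1/K², so P_cr,new = P_cr,old × (K_old/K_new)² = 96.8 × (0.5/0.7)²
= 96.8 × 0.5102 = 49.4 kN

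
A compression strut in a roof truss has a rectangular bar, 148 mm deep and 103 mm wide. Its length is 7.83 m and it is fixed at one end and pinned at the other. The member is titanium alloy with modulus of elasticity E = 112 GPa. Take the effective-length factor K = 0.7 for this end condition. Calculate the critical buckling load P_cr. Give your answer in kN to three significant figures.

Buckling occurs about the weak axis: I_min = h·b³/12 with b = 103 mm (the shorter side).
I_min = 148×103³/12 = 1.348×10^7 mm⁴
I = 1.348×10^7 mm⁴ = 1.348×10^-5 m⁴
Effective length L_e = K·L = 0.7 × 7.83 = 5.481 m
P_cr = π²EI / L_e² = π² × 112×10⁹ × 1.348×10^-5 / 5.481² = 4.959×10^5 N

P_cr ≈ 496 kN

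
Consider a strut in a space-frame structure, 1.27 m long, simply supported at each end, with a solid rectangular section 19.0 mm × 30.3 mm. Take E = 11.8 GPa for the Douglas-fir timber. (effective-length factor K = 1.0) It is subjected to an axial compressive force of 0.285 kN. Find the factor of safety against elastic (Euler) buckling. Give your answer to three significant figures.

Buckling occurs about the weak axis: I_min = h·b³/12 with b = 19.0 mm (the shorter side).
I_min = 30.3×19.0³/12 = 1.732×10^4 mm⁴
I = 1.732×10^4 mm⁴ = 1.732×10^-8 m⁴
Effective length L_e = K·L = 1 × 1.27 = 1.270 m
P_cr = π²EI / L_e² = π² × 11.8×10⁹ × 1.732×10^-8 / 1.270² = 1.251×10^3 N
Factor of safety n = P_cr / P = 1.2505 / 0.285 = 4.39

n ≈ 4.39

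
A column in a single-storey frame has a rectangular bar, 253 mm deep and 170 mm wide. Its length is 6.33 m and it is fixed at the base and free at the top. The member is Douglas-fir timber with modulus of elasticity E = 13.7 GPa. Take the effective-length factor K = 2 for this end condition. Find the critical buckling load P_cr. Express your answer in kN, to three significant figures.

Buckling occurs about the weak axis: I_min = h·b³/12 with b = 170 mm (the shorter side).
I_min = 253×170³/12 = 1.036×10^8 mm⁴
I = 1.036×10^8 mm⁴ = 1.036×10^-4 m⁴
Effective length L_e = K·L = 2 × 6.33 = 12.66 m
P_cr = π²EI / L_e² = π² × 13.7×10⁹ × 1.036×10^-4 / 12.66² = 8.739×10^4 N

P_cr ≈ 87.4 kN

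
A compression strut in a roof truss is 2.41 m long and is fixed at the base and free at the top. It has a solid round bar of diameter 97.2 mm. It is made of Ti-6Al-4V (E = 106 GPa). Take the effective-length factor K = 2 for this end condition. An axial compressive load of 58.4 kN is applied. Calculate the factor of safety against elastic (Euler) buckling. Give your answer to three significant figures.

n ≈ 3.38

I = πd⁴/64 = π×97.2⁴/64 = 4.382×10^6 mm⁴
I = 4.382×10^6 mm⁴ = 4.382×10^-6 m⁴
Effective length L_e = K·L = 2 × 2.41 = 4.820 m
P_cr = π²EI / L_e² = π² × 106×10⁹ × 4.382×10^-6 / 4.820² = 1.973×10^5 N
Factor of safety n = P_cr / P = 197.31 / 58.4 = 3.38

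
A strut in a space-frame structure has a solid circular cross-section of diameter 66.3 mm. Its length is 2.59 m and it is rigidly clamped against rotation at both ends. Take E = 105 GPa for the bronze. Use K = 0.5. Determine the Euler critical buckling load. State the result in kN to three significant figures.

I = πd⁴/64 = π×66.3⁴/64 = 9.485×10^5 mm⁴
I = 9.485×10^5 mm⁴ = 9.485×10^-7 m⁴
Effective length L_e = K·L = 0.5 × 2.59 = 1.295 m
P_cr = π²EI / L_e² = π² × 105×10⁹ × 9.485×10^-7 / 1.295² = 5.861×10^5 N

P_cr ≈ 586 kN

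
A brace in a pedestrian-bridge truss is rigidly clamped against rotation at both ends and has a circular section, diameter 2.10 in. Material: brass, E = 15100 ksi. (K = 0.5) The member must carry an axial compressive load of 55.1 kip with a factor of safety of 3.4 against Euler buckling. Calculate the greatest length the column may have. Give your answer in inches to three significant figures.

L_max ≈ 55.1 in

I = πd⁴/64 = π×2.10⁴/64 = 0.9547 in⁴
Required critical load P_cr = n·P = 3.4 × 55.1 = 187.3 kip = 1.873×10^5 lb
From P_cr = π²EI/(K·L)²:  L = (1/K)·√(π²EI/P_cr) = (1/0.5)·√(π²×1.51×10^7×0.9547/1.873×10^5)
L = 55.1 in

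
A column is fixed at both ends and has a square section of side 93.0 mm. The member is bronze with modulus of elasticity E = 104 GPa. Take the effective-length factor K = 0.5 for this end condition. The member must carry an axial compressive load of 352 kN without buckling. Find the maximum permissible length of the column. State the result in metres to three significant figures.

L_max ≈ 8.53 m

I = a⁴/12 = 93.0⁴/12 = 6.234×10^6 mm⁴
I = 6.234×10^-6 m⁴
At the buckling limit P_cr = P = 3.520×10^5 N
From P_cr = π²EI/(K·L)²:  L = (1/K)·√(π²EI/P_cr) = (1/0.5)·√(π²×1.04×10^11×6.234×10^-6/3.520×10^5)
L = 8.53 m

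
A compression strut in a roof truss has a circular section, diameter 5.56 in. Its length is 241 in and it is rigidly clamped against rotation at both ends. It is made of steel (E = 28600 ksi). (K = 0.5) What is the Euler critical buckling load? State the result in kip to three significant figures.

I = πd⁴/64 = π×5.56⁴/64 = 46.91 in⁴
Effective length L_e = K·L = 0.5 × 241 = 120.5 in
P_cr = π²EI / L_e² = π² × 28600×10³ × 46.91 / 120.5² = 9.119×10^5 lb

P_cr ≈ 912 kip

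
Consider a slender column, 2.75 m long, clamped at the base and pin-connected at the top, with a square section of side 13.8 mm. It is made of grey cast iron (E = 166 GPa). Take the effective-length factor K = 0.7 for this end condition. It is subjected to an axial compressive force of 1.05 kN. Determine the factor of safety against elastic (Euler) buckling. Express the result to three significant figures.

n ≈ 1.27

I = a⁴/12 = 13.8⁴/12 = 3.022×10^3 mm⁴
I = 3.022×10^3 mm⁴ = 3.022×10^-9 m⁴
Effective length L_e = K·L = 0.7 × 2.75 = 1.925 m
P_cr = π²EI / L_e² = π² × 166×10⁹ × 3.022×10^-9 / 1.925² = 1.336×10^3 N
Factor of safety n = P_cr / P = 1.3362 / 1.05 = 1.27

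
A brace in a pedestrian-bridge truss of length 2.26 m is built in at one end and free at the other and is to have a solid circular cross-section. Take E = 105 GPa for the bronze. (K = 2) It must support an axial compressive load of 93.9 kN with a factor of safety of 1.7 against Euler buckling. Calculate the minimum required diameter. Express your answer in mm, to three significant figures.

d ≈ 89.5 mm

Required P_cr = n·P = 1.7 × 93.9 = 159.6 kN
L_e = K·L = 2 × 2.26 = 4.520 m
Required I = P_cr·L_e²/(π²E) = 1.596×10^5 × 4.520² / (π² × 1.05×10^11) = 3.147×10^-6 m⁴
I_req = 3.147×10^6 mm⁴
Solid circle: I = πd⁴/64  ⇒  d = (64I/π)^(1/4) = (64×3.147×10^6/π)^(1/4) = 89.5 mm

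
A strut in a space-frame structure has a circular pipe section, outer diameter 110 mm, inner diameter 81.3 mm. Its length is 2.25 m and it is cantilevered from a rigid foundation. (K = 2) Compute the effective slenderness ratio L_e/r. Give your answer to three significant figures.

d_o = 110 mm, d_i = 81.3 mm
I = π(d_o⁴ − d_i⁴)/64 = π(110⁴ − 81.30⁴)/64 = 5.042×10^6 mm⁴
A = 4.312×10^3 mm²;  r_min = √(I/A) = √(5.042×10^6/4.312×10^3) = 34.20 mm
L_e = K·L = 2 × 2.25 m = 4.500 m = 4500.0 mm
λ = L_e / r_min = 4500.0 / 34.20 = 132

λ ≈ 132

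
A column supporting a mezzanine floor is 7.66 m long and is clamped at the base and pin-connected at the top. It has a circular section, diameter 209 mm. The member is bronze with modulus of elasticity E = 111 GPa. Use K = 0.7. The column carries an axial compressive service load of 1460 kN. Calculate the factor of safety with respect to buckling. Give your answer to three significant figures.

I = πd⁴/64 = π×209⁴/64 = 9.366×10^7 mm⁴
I = 9.366×10^7 mm⁴ = 9.366×10^-5 m⁴
Effective length L_e = K·L = 0.7 × 7.66 = 5.362 m
P_cr = π²EI / L_e² = π² × 111×10⁹ × 9.366×10^-5 / 5.362² = 3.569×10^6 N
Factor of safety n = P_cr / P = 3568.8 / 1460 = 2.44

n ≈ 2.44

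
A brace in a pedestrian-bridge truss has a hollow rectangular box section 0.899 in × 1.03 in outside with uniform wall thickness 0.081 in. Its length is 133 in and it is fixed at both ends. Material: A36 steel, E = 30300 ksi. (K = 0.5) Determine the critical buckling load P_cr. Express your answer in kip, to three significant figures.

P_cr ≈ 2.26 kip

Inner dimensions: h_i = 1.03 − 2×0.081 = 0.8680 in, b_i = 0.899 − 2×0.081 = 0.7370 in
Weak-axis I_min = (h_o·b_o³ − h_i·b_i³)/12 with b_o = 0.899, b_i = 0.7370 in (shorter outer/inner sides).
I_min = (1.03×0.899³ − 0.8680×0.7370³)/12 = 3.341×10^-2 in⁴
Effective length L_e = K·L = 0.5 × 133 = 66.50 in
P_cr = π²EI / L_e² = π² × 30300×10³ × 3.341×10^-2 / 66.50² = 2.259×10^3 lb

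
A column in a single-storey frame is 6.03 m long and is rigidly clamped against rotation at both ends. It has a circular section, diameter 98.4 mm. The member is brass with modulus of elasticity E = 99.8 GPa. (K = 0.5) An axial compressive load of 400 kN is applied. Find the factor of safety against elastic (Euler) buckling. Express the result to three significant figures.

n ≈ 1.25

I = πd⁴/64 = π×98.4⁴/64 = 4.602×10^6 mm⁴
I = 4.602×10^6 mm⁴ = 4.602×10^-6 m⁴
Effective length L_e = K·L = 0.5 × 6.03 = 3.015 m
P_cr = π²EI / L_e² = π² × 99.8×10⁹ × 4.602×10^-6 / 3.015² = 4.987×10^5 N
Factor of safety n = P_cr / P = 498.66 / 400 = 1.25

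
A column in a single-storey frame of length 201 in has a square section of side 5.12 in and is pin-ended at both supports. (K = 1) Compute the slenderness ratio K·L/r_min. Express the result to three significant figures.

λ ≈ 136

I = a⁴/12 = 5.12⁴/12 = 57.27 in⁴
A = 26.21 in²;  r_min = √(I/A) = √(57.27/26.21) = 1.478 in
L_e = K·L = 1 × 201 = 201.0 in
λ = L_e / r_min = 201.00 / 1.478 = 136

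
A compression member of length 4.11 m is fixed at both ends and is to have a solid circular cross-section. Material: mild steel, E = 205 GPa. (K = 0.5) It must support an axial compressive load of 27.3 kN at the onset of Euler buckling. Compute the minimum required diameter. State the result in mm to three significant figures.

L_e = K·L = 0.5 × 4.11 = 2.055 m
Required I = P_cr·L_e²/(π²E) = 2.730×10^4 × 2.055² / (π² × 2.05×10^11) = 5.698×10^-8 m⁴
I_req = 5.698×10^4 mm⁴
Solid circle: I = πd⁴/64  ⇒  d = (64I/π)^(1/4) = (64×5.698×10^4/π)^(1/4) = 32.8 mm

d ≈ 32.8 mm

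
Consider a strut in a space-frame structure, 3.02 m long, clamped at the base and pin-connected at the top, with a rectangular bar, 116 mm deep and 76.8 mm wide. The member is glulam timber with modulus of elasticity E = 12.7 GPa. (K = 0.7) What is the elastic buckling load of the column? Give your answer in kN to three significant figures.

P_cr ≈ 123 kN

Buckling occurs about the weak axis: I_min = h·b³/12 with b = 76.8 mm (the shorter side).
I_min = 116×76.8³/12 = 4.379×10^6 mm⁴
I = 4.379×10^6 mm⁴ = 4.379×10^-6 m⁴
Effective length L_e = K·L = 0.7 × 3.02 = 2.114 m
P_cr = π²EI / L_e² = π² × 12.7×10⁹ × 4.379×10^-6 / 2.114² = 1.228×10^5 N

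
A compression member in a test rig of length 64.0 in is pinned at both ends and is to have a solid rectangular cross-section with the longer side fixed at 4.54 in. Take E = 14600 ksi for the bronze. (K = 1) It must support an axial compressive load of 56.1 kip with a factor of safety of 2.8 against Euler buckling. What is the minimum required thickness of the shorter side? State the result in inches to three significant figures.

Required P_cr = n·P = 2.8 × 56.1 = 157.1 kip
L_e = K·L = 1 × 64.0 = 64.00 in
Required I = P_cr·L_e²/(π²E) = 1.571×10^5 × 64.00² / (π² × 1.46×10^7) = 4.465 in⁴
Rectangle, weak axis: I_min = h·b³/12 with h = 4.54 in fixed  ⇒  b = (12I/h)^(1/3) = 2.28 in

b ≈ 2.28 in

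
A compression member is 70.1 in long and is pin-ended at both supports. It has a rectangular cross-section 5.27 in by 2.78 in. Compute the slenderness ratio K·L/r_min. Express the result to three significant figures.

λ ≈ 87.4

For a rectangle r_min = b/√12 = 2.78/√12 = 0.8025 in
L_e = K·L = 1 × 70.1 = 70.10 in
λ = L_e / r_min = 70.100 / 0.8025 = 87.4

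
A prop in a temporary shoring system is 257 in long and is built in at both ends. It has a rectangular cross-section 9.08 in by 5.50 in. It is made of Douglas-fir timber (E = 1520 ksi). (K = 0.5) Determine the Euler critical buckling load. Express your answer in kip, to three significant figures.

P_cr ≈ 114 kip

Buckling occurs about the weak axis: I_min = h·b³/12 with b = 5.50 in (the shorter side).
I_min = 9.08×5.50³/12 = 125.9 in⁴
Effective length L_e = K·L = 0.5 × 257 = 128.5 in
P_cr = π²EI / L_e² = π² × 1520×10³ × 125.9 / 128.5² = 1.144×10^5 lb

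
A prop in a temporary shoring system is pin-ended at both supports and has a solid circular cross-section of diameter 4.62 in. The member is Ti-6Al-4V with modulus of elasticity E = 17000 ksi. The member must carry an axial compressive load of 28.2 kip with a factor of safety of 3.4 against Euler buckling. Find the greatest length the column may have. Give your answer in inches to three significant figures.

L_max ≈ 198 in

I = πd⁴/64 = π×4.62⁴/64 = 22.36 in⁴
Required critical load P_cr = n·P = 3.4 × 28.2 = 95.88 kip = 9.588×10^4 lb
From P_cr = π²EI/(K·L)²:  L = (1/K)·√(π²EI/P_cr) = (1/1)·√(π²×1.70×10^7×22.36/9.588×10^4)
L = 198 in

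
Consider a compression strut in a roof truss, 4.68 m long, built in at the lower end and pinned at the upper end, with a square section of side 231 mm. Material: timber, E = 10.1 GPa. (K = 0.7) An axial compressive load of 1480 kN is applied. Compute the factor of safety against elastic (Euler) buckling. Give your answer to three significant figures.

n ≈ 1.49

I = a⁴/12 = 231⁴/12 = 2.373×10^8 mm⁴
I = 2.373×10^8 mm⁴ = 2.373×10^-4 m⁴
Effective length L_e = K·L = 0.7 × 4.68 = 3.276 m
P_cr = π²EI / L_e² = π² × 10.1×10⁹ × 2.373×10^-4 / 3.276² = 2.204×10^6 N
Factor of safety n = P_cr / P = 2203.9 / 1480 = 1.49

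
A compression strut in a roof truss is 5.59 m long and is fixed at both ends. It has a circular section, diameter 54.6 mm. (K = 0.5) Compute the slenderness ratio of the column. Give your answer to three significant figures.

For a solid circle r = d/4 = 54.6/4 = 13.65 mm
L_e = K·L = 0.5 × 5.59 m = 2.795 m = 2795.0 mm
λ = L_e / r_min = 2795.0 / 13.65 = 205

λ ≈ 205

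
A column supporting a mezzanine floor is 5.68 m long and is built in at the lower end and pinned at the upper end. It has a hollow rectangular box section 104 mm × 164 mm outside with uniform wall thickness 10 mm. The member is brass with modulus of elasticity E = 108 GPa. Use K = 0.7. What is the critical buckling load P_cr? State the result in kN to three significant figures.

Inner dimensions: h_i = 164 − 2×10 = 144.0 mm, b_i = 104 − 2×10 = 84.00 mm
Weak-axis I_min = (h_o·b_o³ − h_i·b_i³)/12 with b_o = 104, b_i = 84.00 mm (shorter outer/inner sides).
I_min = (164×104³ − 144.0×84.00³)/12 = 8.261×10^6 mm⁴
I = 8.261×10^6 mm⁴ = 8.261×10^-6 m⁴
Effective length L_e = K·L = 0.7 × 5.68 = 3.976 m
P_cr = π²EI / L_e² = π² × 108×10⁹ × 8.261×10^-6 / 3.976² = 5.570×10^5 N

P_cr ≈ 557 kN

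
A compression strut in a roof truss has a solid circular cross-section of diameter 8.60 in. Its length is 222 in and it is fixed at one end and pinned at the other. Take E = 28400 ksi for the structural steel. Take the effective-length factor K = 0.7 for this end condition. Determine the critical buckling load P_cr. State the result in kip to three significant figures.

I = πd⁴/64 = π×8.60⁴/64 = 268.5 in⁴
Effective length L_e = K·L = 0.7 × 222 = 155.4 in
P_cr = π²EI / L_e² = π² × 28400×10³ × 268.5 / 155.4² = 3.117×10^6 lb

P_cr ≈ 3120 kip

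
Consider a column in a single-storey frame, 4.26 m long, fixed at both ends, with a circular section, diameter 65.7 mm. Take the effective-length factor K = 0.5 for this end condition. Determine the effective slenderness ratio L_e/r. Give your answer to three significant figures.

λ ≈ 130

For a solid circle r = d/4 = 65.7/4 = 16.42 mm
L_e = K·L = 0.5 × 4.26 m = 2.130 m = 2130.0 mm
λ = L_e / r_min = 2130.0 / 16.42 = 130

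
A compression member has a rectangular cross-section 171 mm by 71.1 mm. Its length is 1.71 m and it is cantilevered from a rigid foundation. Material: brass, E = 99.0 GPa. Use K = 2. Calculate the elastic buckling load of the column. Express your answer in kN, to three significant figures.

P_cr ≈ 428 kN

Buckling occurs about the weak axis: I_min = h·b³/12 with b = 71.1 mm (the shorter side).
I_min = 171×71.1³/12 = 5.122×10^6 mm⁴
I = 5.122×10^6 mm⁴ = 5.122×10^-6 m⁴
Effective length L_e = K·L = 2 × 1.71 = 3.420 m
P_cr = π²EI / L_e² = π² × 99.0×10⁹ × 5.122×10^-6 / 3.420² = 4.279×10^5 N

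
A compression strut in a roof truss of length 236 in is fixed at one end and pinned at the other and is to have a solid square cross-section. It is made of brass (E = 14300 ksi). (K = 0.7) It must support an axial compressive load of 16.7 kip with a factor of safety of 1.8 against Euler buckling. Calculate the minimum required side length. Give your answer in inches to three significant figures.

Required P_cr = n·P = 1.8 × 16.7 = 30.06 kip
L_e = K·L = 0.7 × 236 = 165.2 in
Required I = P_cr·L_e²/(π²E) = 3.006×10^4 × 165.2² / (π² × 1.43×10^7) = 5.813 in⁴
Solid square: I = a⁴/12  ⇒  a = (12I)^(1/4) = (12×5.813)^(1/4) = 2.89 in

a ≈ 2.89 in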